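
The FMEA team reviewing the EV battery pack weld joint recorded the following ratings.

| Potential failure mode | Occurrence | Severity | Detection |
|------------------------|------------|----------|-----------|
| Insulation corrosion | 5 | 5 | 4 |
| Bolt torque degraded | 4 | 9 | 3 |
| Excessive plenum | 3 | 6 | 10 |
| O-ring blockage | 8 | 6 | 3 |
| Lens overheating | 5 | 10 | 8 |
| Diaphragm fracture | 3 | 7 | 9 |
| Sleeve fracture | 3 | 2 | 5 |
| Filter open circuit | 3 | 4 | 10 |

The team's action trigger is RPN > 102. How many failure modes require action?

RPN = Severity × Occurrence × Detection:
  Insulation corrosion: 5 × 5 × 4 = 100
  Bolt torque degraded: 9 × 4 × 3 = 108
  Excessive plenum: 6 × 3 × 10 = 180
  O-ring blockage: 6 × 8 × 3 = 144
  Lens overheating: 10 × 5 × 8 = 400
  Diaphragm fracture: 7 × 3 × 9 = 189
  Sleeve fracture: 2 × 3 × 5 = 30
  Filter open circuit: 4 × 3 × 10 = 120
Modes with RPN > 102: Bolt torque degraded (108), Excessive plenum (180), O-ring blockage (144), Lens overheating (400), Diaphragm fracture (189), Filter open circuit (120) → 6.

6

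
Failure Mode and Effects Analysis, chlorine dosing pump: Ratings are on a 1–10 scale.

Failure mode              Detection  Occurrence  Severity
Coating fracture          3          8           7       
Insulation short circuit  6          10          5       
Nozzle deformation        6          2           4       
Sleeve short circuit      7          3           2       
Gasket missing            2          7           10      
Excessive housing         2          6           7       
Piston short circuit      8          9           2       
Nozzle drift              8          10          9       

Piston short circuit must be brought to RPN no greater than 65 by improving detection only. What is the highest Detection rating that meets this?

3

Piston short circuit: S=2, O=9, D=8 → current RPN = 144.
Fixed product = 18. Need 18 × D ≤ 65, so D ≤ 65/18 = 3.61.
Maximum integer Detection rating = 3 (gives RPN 54; D=4 would give 72 > 65).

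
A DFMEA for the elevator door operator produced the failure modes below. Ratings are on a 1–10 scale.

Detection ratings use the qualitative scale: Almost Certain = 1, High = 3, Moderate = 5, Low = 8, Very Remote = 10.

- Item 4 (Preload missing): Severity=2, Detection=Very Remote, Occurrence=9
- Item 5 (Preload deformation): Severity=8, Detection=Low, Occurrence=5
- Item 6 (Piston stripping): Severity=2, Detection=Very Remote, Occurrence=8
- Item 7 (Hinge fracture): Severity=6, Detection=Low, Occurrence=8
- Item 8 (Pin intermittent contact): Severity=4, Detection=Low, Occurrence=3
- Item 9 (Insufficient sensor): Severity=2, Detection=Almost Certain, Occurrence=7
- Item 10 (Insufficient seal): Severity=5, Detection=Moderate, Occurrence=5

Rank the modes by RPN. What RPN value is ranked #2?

320

RPN = Severity × Occurrence × Detection:
  Item 4: 2 × 9 × 10 = 180
  Item 5: 8 × 5 × 8 = 320
  Item 6: 2 × 8 × 10 = 160
  Item 7: 6 × 8 × 8 = 384
  Item 8: 4 × 3 × 8 = 96
  Item 9: 2 × 7 × 1 = 14
  Item 10: 5 × 5 × 5 = 125
Sorted descending: 384, 320, 180, 160, 125, 96, 14.
The second-highest RPN is 320 (Item 5).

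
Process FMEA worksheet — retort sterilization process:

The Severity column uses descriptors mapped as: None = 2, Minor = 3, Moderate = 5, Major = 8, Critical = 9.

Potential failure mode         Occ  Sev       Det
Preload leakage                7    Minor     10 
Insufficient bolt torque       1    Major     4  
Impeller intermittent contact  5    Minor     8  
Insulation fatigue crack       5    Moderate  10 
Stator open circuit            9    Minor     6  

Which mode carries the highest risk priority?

Insulation fatigue crack

RPN = Severity × Occurrence × Detection:
  Preload leakage: 3 × 7 × 10 = 210
  Insufficient bolt torque: 8 × 1 × 4 = 32
  Impeller intermittent contact: 3 × 5 × 8 = 120
  Insulation fatigue crack: 5 × 5 × 10 = 250
  Stator open circuit: 3 × 9 × 6 = 162
Highest RPN is 250 → Insulation fatigue crack.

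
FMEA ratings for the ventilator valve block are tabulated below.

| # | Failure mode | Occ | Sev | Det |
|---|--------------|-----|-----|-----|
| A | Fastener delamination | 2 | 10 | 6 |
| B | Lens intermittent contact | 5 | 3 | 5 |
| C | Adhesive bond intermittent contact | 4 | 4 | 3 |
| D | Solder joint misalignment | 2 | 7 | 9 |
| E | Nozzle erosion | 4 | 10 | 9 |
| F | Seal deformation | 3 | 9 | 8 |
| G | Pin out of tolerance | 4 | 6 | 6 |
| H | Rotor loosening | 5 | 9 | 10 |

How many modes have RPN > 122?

5

RPN = Severity × Occurrence × Detection:
  A: 10 × 2 × 6 = 120
  B: 3 × 5 × 5 = 75
  C: 4 × 4 × 3 = 48
  D: 7 × 2 × 9 = 126
  E: 10 × 4 × 9 = 360
  F: 9 × 3 × 8 = 216
  G: 6 × 4 × 6 = 144
  H: 9 × 5 × 10 = 450
Modes with RPN > 122: D (126), E (360), F (216), G (144), H (450) → 5.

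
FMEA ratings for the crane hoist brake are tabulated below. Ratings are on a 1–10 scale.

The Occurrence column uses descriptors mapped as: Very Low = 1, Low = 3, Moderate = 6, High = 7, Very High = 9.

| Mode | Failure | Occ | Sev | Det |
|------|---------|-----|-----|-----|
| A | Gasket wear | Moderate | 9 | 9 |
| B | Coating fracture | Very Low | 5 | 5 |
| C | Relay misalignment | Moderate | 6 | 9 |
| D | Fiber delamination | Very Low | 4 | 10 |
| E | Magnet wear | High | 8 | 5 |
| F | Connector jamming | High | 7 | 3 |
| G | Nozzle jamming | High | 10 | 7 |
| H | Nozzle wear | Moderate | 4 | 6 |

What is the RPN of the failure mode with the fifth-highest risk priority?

RPN = Severity × Occurrence × Detection:
  A: 9 × 6 × 9 = 486
  B: 5 × 1 × 5 = 25
  C: 6 × 6 × 9 = 324
  D: 4 × 1 × 10 = 40
  E: 8 × 7 × 5 = 280
  F: 7 × 7 × 3 = 147
  G: 10 × 7 × 7 = 490
  H: 4 × 6 × 6 = 144
Sorted descending: 490, 486, 324, 280, 147, 144, 40, 25.
The fifth-highest RPN is 147 (F).

147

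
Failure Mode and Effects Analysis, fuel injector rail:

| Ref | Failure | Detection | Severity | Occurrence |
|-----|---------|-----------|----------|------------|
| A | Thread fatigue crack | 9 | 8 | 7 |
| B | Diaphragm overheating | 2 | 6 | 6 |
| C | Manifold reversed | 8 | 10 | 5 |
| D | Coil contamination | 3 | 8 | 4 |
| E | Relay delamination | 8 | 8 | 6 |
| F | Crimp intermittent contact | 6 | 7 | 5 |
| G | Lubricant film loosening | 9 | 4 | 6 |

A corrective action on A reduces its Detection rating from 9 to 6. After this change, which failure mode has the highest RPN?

RPN = Severity × Occurrence × Detection:
  A: 8 × 7 × 9 = 504
  B: 6 × 6 × 2 = 72
  C: 10 × 5 × 8 = 400
  D: 8 × 4 × 3 = 96
  E: 8 × 6 × 8 = 384
  F: 7 × 5 × 6 = 210
  G: 4 × 6 × 9 = 216
After action: A → 8 × 7 × 6 = 336.
Revised RPNs: C=400, E=384, A=336, G=216, F=210, D=96, B=72.
Highest is now C (400).

C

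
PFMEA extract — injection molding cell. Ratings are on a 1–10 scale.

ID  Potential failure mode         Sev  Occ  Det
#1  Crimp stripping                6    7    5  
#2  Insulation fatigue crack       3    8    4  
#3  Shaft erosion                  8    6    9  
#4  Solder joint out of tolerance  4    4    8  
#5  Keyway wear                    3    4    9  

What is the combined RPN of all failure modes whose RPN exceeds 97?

878

RPN = Severity × Occurrence × Detection:
  #1: 6 × 7 × 5 = 210
  #2: 3 × 8 × 4 = 96
  #3: 8 × 6 × 9 = 432
  #4: 4 × 4 × 8 = 128
  #5: 3 × 4 × 9 = 108
RPN > 97: #1 (210), #3 (432), #4 (128), #5 (108).
Sum: 210 + 432 + 128 + 108 = 878.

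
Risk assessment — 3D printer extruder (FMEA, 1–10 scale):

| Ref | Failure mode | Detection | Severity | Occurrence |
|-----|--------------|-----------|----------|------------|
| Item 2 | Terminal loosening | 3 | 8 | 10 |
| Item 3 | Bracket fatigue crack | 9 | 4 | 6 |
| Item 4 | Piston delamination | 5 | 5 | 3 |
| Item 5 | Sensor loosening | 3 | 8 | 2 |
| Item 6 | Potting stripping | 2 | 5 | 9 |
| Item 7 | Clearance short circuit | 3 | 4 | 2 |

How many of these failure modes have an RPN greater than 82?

RPN = Severity × Occurrence × Detection:
  Item 2: 8 × 10 × 3 = 240
  Item 3: 4 × 6 × 9 = 216
  Item 4: 5 × 3 × 5 = 75
  Item 5: 8 × 2 × 3 = 48
  Item 6: 5 × 9 × 2 = 90
  Item 7: 4 × 2 × 3 = 24
Modes with RPN > 82: Item 2 (240), Item 3 (216), Item 6 (90) → 3.

3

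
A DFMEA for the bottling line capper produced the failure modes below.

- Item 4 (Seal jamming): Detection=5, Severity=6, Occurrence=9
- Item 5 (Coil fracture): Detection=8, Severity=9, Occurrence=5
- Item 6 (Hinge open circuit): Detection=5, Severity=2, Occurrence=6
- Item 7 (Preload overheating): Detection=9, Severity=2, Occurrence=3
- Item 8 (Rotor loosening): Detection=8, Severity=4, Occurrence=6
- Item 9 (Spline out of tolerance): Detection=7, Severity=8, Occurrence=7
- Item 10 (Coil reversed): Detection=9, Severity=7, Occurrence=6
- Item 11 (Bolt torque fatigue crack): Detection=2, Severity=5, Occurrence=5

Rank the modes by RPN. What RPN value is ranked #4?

RPN = Severity × Occurrence × Detection:
  Item 4: 6 × 9 × 5 = 270
  Item 5: 9 × 5 × 8 = 360
  Item 6: 2 × 6 × 5 = 60
  Item 7: 2 × 3 × 9 = 54
  Item 8: 4 × 6 × 8 = 192
  Item 9: 8 × 7 × 7 = 392
  Item 10: 7 × 6 × 9 = 378
  Item 11: 5 × 5 × 2 = 50
Sorted descending: 392, 378, 360, 270, 192, 60, 54, 50.
The fourth-highest RPN is 270 (Item 4).

270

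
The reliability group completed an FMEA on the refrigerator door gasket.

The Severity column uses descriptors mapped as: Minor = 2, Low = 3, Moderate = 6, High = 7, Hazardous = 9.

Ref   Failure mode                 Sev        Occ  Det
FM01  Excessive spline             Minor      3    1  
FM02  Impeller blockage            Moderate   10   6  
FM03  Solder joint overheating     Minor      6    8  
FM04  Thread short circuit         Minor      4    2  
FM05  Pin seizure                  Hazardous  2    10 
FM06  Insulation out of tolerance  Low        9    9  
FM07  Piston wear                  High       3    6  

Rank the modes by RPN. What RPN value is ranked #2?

243

RPN = Severity × Occurrence × Detection:
  FM01: 2 × 3 × 1 = 6
  FM02: 6 × 10 × 6 = 360
  FM03: 2 × 6 × 8 = 96
  FM04: 2 × 4 × 2 = 16
  FM05: 9 × 2 × 10 = 180
  FM06: 3 × 9 × 9 = 243
  FM07: 7 × 3 × 6 = 126
Sorted descending: 360, 243, 180, 126, 96, 16, 6.
The second-highest RPN is 243 (FM06).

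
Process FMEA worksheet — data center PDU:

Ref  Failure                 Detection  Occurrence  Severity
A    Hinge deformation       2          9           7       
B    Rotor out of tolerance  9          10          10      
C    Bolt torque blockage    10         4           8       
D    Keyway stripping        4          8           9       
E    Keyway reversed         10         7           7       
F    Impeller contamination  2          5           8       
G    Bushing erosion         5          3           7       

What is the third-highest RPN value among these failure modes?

RPN = Severity × Occurrence × Detection:
  A: 7 × 9 × 2 = 126
  B: 10 × 10 × 9 = 900
  C: 8 × 4 × 10 = 320
  D: 9 × 8 × 4 = 288
  E: 7 × 7 × 10 = 490
  F: 8 × 5 × 2 = 80
  G: 7 × 3 × 5 = 105
Sorted descending: 900, 490, 320, 288, 126, 105, 80.
The third-highest RPN is 320 (C).

320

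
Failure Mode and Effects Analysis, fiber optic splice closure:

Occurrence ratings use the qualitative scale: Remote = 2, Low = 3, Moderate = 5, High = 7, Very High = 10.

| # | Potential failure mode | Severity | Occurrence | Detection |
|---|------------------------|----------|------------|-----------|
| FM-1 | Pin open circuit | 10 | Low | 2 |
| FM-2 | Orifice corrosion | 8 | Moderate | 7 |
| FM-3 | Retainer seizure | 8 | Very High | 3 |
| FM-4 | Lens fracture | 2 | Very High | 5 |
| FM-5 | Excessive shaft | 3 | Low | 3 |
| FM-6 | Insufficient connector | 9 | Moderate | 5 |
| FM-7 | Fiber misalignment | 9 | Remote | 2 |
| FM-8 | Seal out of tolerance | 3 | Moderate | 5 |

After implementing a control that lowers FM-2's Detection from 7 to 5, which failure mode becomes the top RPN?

FM-3

RPN = Severity × Occurrence × Detection:
  FM-1: 10 × 3 × 2 = 60
  FM-2: 8 × 5 × 7 = 280
  FM-3: 8 × 10 × 3 = 240
  FM-4: 2 × 10 × 5 = 100
  FM-5: 3 × 3 × 3 = 27
  FM-6: 9 × 5 × 5 = 225
  FM-7: 9 × 2 × 2 = 36
  FM-8: 3 × 5 × 5 = 75
After action: FM-2 → 8 × 5 × 5 = 200.
Revised RPNs: FM-3=240, FM-6=225, FM-2=200, FM-4=100, FM-8=75, FM-1=60, FM-7=36, FM-5=27.
Highest is now FM-3 (240).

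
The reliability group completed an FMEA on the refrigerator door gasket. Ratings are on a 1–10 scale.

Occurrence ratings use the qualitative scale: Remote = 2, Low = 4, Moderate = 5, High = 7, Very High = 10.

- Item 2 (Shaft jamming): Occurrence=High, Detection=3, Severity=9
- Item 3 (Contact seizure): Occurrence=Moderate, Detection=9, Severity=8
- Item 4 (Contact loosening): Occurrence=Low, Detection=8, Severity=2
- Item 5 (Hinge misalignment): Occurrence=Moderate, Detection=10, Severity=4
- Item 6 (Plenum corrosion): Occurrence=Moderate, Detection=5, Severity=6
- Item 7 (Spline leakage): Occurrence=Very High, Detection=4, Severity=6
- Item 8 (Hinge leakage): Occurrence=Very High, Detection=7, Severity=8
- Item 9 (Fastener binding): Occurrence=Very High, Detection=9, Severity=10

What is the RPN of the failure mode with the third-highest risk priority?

360

RPN = Severity × Occurrence × Detection:
  Item 2: 9 × 7 × 3 = 189
  Item 3: 8 × 5 × 9 = 360
  Item 4: 2 × 4 × 8 = 64
  Item 5: 4 × 5 × 10 = 200
  Item 6: 6 × 5 × 5 = 150
  Item 7: 6 × 10 × 4 = 240
  Item 8: 8 × 10 × 7 = 560
  Item 9: 10 × 10 × 9 = 900
Sorted descending: 900, 560, 360, 240, 200, 189, 150, 64.
The third-highest RPN is 360 (Item 3).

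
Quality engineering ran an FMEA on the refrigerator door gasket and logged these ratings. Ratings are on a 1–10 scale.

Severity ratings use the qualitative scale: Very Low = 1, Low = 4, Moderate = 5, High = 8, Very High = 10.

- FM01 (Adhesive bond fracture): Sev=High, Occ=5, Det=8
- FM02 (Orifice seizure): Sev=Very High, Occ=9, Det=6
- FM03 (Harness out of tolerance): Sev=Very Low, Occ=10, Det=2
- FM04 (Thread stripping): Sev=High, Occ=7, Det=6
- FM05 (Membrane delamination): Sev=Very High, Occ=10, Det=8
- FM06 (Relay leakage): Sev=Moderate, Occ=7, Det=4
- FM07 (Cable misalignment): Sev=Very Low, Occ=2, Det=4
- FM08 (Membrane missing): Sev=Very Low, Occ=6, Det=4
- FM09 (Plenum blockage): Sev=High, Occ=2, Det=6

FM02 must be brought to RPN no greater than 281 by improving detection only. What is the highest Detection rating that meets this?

FM02: S=10, O=9, D=6 → current RPN = 540.
Fixed product = 90. Need 90 × D ≤ 281, so D ≤ 281/90 = 3.12.
Maximum integer Detection rating = 3 (gives RPN 270; D=4 would give 360 > 281).

3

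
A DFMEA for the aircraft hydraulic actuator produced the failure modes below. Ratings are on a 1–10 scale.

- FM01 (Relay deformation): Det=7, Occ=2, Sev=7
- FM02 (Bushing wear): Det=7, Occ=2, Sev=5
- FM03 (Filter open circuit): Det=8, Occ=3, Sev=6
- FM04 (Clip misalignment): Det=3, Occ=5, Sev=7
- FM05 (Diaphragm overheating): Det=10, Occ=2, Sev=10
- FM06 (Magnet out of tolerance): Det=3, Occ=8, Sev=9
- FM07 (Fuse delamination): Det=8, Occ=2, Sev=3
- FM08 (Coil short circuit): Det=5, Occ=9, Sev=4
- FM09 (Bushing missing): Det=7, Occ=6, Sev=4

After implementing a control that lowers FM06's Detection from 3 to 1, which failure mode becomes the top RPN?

RPN = Severity × Occurrence × Detection:
  FM01: 7 × 2 × 7 = 98
  FM02: 5 × 2 × 7 = 70
  FM03: 6 × 3 × 8 = 144
  FM04: 7 × 5 × 3 = 105
  FM05: 10 × 2 × 10 = 200
  FM06: 9 × 8 × 3 = 216
  FM07: 3 × 2 × 8 = 48
  FM08: 4 × 9 × 5 = 180
  FM09: 4 × 6 × 7 = 168
After action: FM06 → 9 × 8 × 1 = 72.
Revised RPNs: FM05=200, FM08=180, FM09=168, FM03=144, FM04=105, FM01=98, FM06=72, FM02=70, FM07=48.
Highest is now FM05 (200).

FM05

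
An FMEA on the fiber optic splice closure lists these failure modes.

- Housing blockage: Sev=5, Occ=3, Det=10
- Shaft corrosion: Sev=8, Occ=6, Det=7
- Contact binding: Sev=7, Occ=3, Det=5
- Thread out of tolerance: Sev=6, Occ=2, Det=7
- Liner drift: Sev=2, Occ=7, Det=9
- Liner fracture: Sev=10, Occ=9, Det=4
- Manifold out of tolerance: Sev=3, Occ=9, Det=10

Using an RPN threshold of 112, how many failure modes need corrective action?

5

RPN = Severity × Occurrence × Detection:
  Housing blockage: 5 × 3 × 10 = 150
  Shaft corrosion: 8 × 6 × 7 = 336
  Contact binding: 7 × 3 × 5 = 105
  Thread out of tolerance: 6 × 2 × 7 = 84
  Liner drift: 2 × 7 × 9 = 126
  Liner fracture: 10 × 9 × 4 = 360
  Manifold out of tolerance: 3 × 9 × 10 = 270
Modes with RPN ≥ 112: Housing blockage (150), Shaft corrosion (336), Liner drift (126), Liner fracture (360), Manifold out of tolerance (270) → 5.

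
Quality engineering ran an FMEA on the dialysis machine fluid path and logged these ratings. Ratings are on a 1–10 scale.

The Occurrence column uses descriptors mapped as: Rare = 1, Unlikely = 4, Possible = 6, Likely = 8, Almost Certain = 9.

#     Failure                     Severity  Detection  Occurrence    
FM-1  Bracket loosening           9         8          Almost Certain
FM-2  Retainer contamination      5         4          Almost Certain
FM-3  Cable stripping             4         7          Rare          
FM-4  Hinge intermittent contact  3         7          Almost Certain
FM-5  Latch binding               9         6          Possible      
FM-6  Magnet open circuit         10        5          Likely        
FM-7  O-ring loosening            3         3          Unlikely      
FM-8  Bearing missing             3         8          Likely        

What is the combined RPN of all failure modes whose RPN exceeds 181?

1753

RPN = Severity × Occurrence × Detection:
  FM-1: 9 × 9 × 8 = 648
  FM-2: 5 × 9 × 4 = 180
  FM-3: 4 × 1 × 7 = 28
  FM-4: 3 × 9 × 7 = 189
  FM-5: 9 × 6 × 6 = 324
  FM-6: 10 × 8 × 5 = 400
  FM-7: 3 × 4 × 3 = 36
  FM-8: 3 × 8 × 8 = 192
RPN > 181: FM-1 (648), FM-4 (189), FM-5 (324), FM-6 (400), FM-8 (192).
Sum: 648 + 189 + 324 + 400 + 192 = 1753.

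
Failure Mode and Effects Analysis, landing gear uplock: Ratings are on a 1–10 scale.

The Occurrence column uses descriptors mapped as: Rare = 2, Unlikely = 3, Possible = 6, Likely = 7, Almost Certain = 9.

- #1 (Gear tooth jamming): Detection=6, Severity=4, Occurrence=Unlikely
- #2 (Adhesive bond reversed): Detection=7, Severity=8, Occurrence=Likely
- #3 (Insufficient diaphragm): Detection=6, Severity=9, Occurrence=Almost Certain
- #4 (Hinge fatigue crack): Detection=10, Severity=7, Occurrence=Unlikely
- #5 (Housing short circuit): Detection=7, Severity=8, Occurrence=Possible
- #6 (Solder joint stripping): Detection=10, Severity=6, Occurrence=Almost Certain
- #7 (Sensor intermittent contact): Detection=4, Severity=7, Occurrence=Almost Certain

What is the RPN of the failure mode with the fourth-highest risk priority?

RPN = Severity × Occurrence × Detection:
  #1: 4 × 3 × 6 = 72
  #2: 8 × 7 × 7 = 392
  #3: 9 × 9 × 6 = 486
  #4: 7 × 3 × 10 = 210
  #5: 8 × 6 × 7 = 336
  #6: 6 × 9 × 10 = 540
  #7: 7 × 9 × 4 = 252
Sorted descending: 540, 486, 392, 336, 252, 210, 72.
The fourth-highest RPN is 336 (#5).

336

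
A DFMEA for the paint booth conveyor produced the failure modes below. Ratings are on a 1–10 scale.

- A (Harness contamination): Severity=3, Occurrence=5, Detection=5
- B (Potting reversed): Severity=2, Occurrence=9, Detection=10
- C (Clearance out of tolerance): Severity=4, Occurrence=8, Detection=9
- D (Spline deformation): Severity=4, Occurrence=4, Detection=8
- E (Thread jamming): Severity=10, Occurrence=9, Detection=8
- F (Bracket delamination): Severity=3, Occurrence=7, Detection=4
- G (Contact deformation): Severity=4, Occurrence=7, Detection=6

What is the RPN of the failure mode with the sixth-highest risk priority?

RPN = Severity × Occurrence × Detection:
  A: 3 × 5 × 5 = 75
  B: 2 × 9 × 10 = 180
  C: 4 × 8 × 9 = 288
  D: 4 × 4 × 8 = 128
  E: 10 × 9 × 8 = 720
  F: 3 × 7 × 4 = 84
  G: 4 × 7 × 6 = 168
Sorted descending: 720, 288, 180, 168, 128, 84, 75.
The sixth-highest RPN is 84 (F).

84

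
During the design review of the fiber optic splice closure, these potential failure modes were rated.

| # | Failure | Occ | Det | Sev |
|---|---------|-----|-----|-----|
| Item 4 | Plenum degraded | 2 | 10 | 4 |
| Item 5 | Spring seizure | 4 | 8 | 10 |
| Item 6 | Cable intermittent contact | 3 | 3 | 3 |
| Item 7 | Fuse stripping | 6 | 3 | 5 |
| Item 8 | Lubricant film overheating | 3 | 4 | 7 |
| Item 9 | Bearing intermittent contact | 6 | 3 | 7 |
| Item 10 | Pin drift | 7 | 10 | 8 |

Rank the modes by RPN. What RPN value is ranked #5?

84

RPN = Severity × Occurrence × Detection:
  Item 4: 4 × 2 × 10 = 80
  Item 5: 10 × 4 × 8 = 320
  Item 6: 3 × 3 × 3 = 27
  Item 7: 5 × 6 × 3 = 90
  Item 8: 7 × 3 × 4 = 84
  Item 9: 7 × 6 × 3 = 126
  Item 10: 8 × 7 × 10 = 560
Sorted descending: 560, 320, 126, 90, 84, 80, 27.
The fifth-highest RPN is 84 (Item 8).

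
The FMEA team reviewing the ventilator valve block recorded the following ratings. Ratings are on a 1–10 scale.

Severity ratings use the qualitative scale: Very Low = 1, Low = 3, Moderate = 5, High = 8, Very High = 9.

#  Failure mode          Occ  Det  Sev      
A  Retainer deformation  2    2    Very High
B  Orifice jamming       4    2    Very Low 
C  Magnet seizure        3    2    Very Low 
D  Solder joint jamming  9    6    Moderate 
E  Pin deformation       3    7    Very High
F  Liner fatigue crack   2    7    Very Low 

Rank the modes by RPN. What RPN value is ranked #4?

14

RPN = Severity × Occurrence × Detection:
  A: 9 × 2 × 2 = 36
  B: 1 × 4 × 2 = 8
  C: 1 × 3 × 2 = 6
  D: 5 × 9 × 6 = 270
  E: 9 × 3 × 7 = 189
  F: 1 × 2 × 7 = 14
Sorted descending: 270, 189, 36, 14, 8, 6.
The fourth-highest RPN is 14 (F).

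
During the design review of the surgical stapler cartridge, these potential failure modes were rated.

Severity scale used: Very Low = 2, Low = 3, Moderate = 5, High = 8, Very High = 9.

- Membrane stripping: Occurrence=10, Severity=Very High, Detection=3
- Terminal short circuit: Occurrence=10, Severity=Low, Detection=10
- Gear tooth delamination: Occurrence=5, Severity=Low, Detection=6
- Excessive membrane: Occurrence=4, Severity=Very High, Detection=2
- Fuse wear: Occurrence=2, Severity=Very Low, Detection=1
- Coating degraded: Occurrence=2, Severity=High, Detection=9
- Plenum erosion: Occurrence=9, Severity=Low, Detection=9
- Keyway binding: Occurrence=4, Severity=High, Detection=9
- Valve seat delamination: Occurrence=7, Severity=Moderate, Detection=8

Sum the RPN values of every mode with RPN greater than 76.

1615

RPN = Severity × Occurrence × Detection:
  Membrane stripping: 9 × 10 × 3 = 270
  Terminal short circuit: 3 × 10 × 10 = 300
  Gear tooth delamination: 3 × 5 × 6 = 90
  Excessive membrane: 9 × 4 × 2 = 72
  Fuse wear: 2 × 2 × 1 = 4
  Coating degraded: 8 × 2 × 9 = 144
  Plenum erosion: 3 × 9 × 9 = 243
  Keyway binding: 8 × 4 × 9 = 288
  Valve seat delamination: 5 × 7 × 8 = 280
RPN > 76: Membrane stripping (270), Terminal short circuit (300), Gear tooth delamination (90), Coating degraded (144), Plenum erosion (243), Keyway binding (288), Valve seat delamination (280).
Sum: 270 + 300 + 90 + 144 + 243 + 288 + 280 = 1615.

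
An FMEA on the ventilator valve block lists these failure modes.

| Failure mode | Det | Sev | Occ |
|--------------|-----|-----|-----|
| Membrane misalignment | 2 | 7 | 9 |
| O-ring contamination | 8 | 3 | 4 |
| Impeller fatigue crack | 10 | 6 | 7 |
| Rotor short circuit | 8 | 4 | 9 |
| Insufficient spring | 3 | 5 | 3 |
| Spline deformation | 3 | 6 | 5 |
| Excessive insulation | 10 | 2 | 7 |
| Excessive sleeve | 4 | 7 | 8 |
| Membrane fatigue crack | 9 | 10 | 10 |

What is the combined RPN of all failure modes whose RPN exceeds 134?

1972

RPN = Severity × Occurrence × Detection:
  Membrane misalignment: 7 × 9 × 2 = 126
  O-ring contamination: 3 × 4 × 8 = 96
  Impeller fatigue crack: 6 × 7 × 10 = 420
  Rotor short circuit: 4 × 9 × 8 = 288
  Insufficient spring: 5 × 3 × 3 = 45
  Spline deformation: 6 × 5 × 3 = 90
  Excessive insulation: 2 × 7 × 10 = 140
  Excessive sleeve: 7 × 8 × 4 = 224
  Membrane fatigue crack: 10 × 10 × 9 = 900
RPN > 134: Impeller fatigue crack (420), Rotor short circuit (288), Excessive insulation (140), Excessive sleeve (224), Membrane fatigue crack (900).
Sum: 420 + 288 + 140 + 224 + 900 = 1972.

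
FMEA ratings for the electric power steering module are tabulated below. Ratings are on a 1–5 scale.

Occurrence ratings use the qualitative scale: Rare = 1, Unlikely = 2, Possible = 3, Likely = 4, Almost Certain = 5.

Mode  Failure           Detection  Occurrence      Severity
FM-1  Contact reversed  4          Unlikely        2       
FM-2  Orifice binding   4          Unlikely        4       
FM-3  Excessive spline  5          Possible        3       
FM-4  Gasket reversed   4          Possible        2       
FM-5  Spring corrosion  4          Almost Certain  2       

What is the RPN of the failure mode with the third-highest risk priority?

RPN = Severity × Occurrence × Detection:
  FM-1: 2 × 2 × 4 = 16
  FM-2: 4 × 2 × 4 = 32
  FM-3: 3 × 3 × 5 = 45
  FM-4: 2 × 3 × 4 = 24
  FM-5: 2 × 5 × 4 = 40
Sorted descending: 45, 40, 32, 24, 16.
The third-highest RPN is 32 (FM-2).

32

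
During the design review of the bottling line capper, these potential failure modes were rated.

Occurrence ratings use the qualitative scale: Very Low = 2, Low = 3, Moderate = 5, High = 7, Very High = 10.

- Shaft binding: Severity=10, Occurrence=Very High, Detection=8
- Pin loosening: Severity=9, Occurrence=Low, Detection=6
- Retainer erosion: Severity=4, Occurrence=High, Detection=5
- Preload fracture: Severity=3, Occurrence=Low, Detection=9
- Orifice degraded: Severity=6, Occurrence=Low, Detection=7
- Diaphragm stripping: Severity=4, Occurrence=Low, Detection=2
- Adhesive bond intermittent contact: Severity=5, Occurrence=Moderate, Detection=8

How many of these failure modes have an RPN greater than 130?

RPN = Severity × Occurrence × Detection:
  Shaft binding: 10 × 10 × 8 = 800
  Pin loosening: 9 × 3 × 6 = 162
  Retainer erosion: 4 × 7 × 5 = 140
  Preload fracture: 3 × 3 × 9 = 81
  Orifice degraded: 6 × 3 × 7 = 126
  Diaphragm stripping: 4 × 3 × 2 = 24
  Adhesive bond intermittent contact: 5 × 5 × 8 = 200
Modes with RPN > 130: Shaft binding (800), Pin loosening (162), Retainer erosion (140), Adhesive bond intermittent contact (200) → 4.

4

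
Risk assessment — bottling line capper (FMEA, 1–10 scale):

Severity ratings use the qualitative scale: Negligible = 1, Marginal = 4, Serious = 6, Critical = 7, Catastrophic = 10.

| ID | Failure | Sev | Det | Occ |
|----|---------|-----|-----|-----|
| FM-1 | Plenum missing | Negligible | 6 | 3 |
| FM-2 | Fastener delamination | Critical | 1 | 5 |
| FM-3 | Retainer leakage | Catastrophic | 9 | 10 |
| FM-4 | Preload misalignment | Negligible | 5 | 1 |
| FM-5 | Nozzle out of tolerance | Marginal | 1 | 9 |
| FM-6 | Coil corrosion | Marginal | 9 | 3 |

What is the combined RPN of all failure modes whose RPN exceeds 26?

1079

RPN = Severity × Occurrence × Detection:
  FM-1: 1 × 3 × 6 = 18
  FM-2: 7 × 5 × 1 = 35
  FM-3: 10 × 10 × 9 = 900
  FM-4: 1 × 1 × 5 = 5
  FM-5: 4 × 9 × 1 = 36
  FM-6: 4 × 3 × 9 = 108
RPN > 26: FM-2 (35), FM-3 (900), FM-5 (36), FM-6 (108).
Sum: 35 + 900 + 36 + 108 = 1079.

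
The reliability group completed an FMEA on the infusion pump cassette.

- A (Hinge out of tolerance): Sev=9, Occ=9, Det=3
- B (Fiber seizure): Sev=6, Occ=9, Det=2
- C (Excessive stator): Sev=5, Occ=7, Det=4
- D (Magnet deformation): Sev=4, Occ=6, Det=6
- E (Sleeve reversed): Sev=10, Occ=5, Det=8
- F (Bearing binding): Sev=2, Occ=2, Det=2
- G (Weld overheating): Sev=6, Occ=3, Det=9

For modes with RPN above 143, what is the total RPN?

RPN = Severity × Occurrence × Detection:
  A: 9 × 9 × 3 = 243
  B: 6 × 9 × 2 = 108
  C: 5 × 7 × 4 = 140
  D: 4 × 6 × 6 = 144
  E: 10 × 5 × 8 = 400
  F: 2 × 2 × 2 = 8
  G: 6 × 3 × 9 = 162
RPN > 143: A (243), D (144), E (400), G (162).
Sum: 243 + 144 + 400 + 162 = 949.

949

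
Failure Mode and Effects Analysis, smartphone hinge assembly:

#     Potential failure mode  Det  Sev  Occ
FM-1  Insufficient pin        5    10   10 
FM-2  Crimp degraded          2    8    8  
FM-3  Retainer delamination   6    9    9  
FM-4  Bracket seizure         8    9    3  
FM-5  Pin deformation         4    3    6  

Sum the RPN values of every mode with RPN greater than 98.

RPN = Severity × Occurrence × Detection:
  FM-1: 10 × 10 × 5 = 500
  FM-2: 8 × 8 × 2 = 128
  FM-3: 9 × 9 × 6 = 486
  FM-4: 9 × 3 × 8 = 216
  FM-5: 3 × 6 × 4 = 72
RPN > 98: FM-1 (500), FM-2 (128), FM-3 (486), FM-4 (216).
Sum: 500 + 128 + 486 + 216 = 1330.

1330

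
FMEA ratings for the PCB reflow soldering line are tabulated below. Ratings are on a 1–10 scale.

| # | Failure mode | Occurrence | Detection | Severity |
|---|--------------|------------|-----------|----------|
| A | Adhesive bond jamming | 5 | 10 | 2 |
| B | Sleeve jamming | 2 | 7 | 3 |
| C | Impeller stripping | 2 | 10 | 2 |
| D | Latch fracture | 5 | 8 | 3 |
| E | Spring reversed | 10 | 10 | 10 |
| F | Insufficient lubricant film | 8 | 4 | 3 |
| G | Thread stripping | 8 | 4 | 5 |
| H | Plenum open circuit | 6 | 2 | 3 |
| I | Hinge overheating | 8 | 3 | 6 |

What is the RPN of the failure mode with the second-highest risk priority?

160

RPN = Severity × Occurrence × Detection:
  A: 2 × 5 × 10 = 100
  B: 3 × 2 × 7 = 42
  C: 2 × 2 × 10 = 40
  D: 3 × 5 × 8 = 120
  E: 10 × 10 × 10 = 1000
  F: 3 × 8 × 4 = 96
  G: 5 × 8 × 4 = 160
  H: 3 × 6 × 2 = 36
  I: 6 × 8 × 3 = 144
Sorted descending: 1000, 160, 144, 120, 100, 96, 42, 40, 36.
The second-highest RPN is 160 (G).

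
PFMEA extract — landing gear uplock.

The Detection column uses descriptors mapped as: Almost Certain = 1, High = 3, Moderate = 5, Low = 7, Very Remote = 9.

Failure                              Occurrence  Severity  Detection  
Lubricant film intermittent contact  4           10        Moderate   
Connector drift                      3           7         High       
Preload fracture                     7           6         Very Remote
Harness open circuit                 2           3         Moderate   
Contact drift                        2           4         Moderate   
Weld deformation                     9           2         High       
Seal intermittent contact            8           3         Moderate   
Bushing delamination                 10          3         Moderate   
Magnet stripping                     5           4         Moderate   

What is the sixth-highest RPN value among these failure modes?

63

RPN = Severity × Occurrence × Detection:
  Lubricant film intermittent contact: 10 × 4 × 5 = 200
  Connector drift: 7 × 3 × 3 = 63
  Preload fracture: 6 × 7 × 9 = 378
  Harness open circuit: 3 × 2 × 5 = 30
  Contact drift: 4 × 2 × 5 = 40
  Weld deformation: 2 × 9 × 3 = 54
  Seal intermittent contact: 3 × 8 × 5 = 120
  Bushing delamination: 3 × 10 × 5 = 150
  Magnet stripping: 4 × 5 × 5 = 100
Sorted descending: 378, 200, 150, 120, 100, 63, 54, 40, 30.
The sixth-highest RPN is 63 (Connector drift).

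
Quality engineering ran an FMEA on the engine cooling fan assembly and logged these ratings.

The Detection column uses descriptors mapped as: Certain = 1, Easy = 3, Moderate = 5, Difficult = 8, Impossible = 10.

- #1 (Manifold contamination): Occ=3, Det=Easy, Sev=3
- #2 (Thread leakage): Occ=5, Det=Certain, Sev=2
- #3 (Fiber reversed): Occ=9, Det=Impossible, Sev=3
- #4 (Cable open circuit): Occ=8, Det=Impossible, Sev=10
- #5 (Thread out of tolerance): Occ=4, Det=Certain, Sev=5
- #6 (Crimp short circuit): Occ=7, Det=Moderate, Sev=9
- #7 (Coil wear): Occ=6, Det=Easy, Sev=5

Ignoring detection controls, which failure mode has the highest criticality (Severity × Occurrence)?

Criticality = Severity × Occurrence:
  #1: 3 × 3 = 9
  #2: 2 × 5 = 10
  #3: 3 × 9 = 27
  #4: 10 × 8 = 80
  #5: 5 × 4 = 20
  #6: 9 × 7 = 63
  #7: 5 × 6 = 30
Highest criticality is 80 → #4.

#4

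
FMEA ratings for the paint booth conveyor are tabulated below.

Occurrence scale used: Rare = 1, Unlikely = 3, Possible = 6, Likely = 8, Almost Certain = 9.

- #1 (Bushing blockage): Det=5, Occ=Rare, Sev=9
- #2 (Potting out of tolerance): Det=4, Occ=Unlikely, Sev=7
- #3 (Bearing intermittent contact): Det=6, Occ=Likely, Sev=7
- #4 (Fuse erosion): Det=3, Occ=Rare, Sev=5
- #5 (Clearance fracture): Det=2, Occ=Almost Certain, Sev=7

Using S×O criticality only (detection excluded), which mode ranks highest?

#5

Criticality = Severity × Occurrence:
  #1: 9 × 1 = 9
  #2: 7 × 3 = 21
  #3: 7 × 8 = 56
  #4: 5 × 1 = 5
  #5: 7 × 9 = 63
Highest criticality is 63 → #5.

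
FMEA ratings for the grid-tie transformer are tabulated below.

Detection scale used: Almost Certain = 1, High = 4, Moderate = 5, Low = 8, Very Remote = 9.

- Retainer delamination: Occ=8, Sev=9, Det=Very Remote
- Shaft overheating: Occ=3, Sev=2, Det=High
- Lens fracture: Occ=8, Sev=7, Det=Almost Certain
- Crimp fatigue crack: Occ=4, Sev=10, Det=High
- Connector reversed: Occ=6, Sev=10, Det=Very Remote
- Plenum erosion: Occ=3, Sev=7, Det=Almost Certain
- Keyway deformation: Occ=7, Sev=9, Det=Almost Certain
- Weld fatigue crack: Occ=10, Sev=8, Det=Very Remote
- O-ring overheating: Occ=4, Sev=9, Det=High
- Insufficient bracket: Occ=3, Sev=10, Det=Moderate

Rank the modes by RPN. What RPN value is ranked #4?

160

RPN = Severity × Occurrence × Detection:
  Retainer delamination: 9 × 8 × 9 = 648
  Shaft overheating: 2 × 3 × 4 = 24
  Lens fracture: 7 × 8 × 1 = 56
  Crimp fatigue crack: 10 × 4 × 4 = 160
  Connector reversed: 10 × 6 × 9 = 540
  Plenum erosion: 7 × 3 × 1 = 21
  Keyway deformation: 9 × 7 × 1 = 63
  Weld fatigue crack: 8 × 10 × 9 = 720
  O-ring overheating: 9 × 4 × 4 = 144
  Insufficient bracket: 10 × 3 × 5 = 150
Sorted descending: 720, 648, 540, 160, 150, 144, 63, 56, 24, 21.
The fourth-highest RPN is 160 (Crimp fatigue crack).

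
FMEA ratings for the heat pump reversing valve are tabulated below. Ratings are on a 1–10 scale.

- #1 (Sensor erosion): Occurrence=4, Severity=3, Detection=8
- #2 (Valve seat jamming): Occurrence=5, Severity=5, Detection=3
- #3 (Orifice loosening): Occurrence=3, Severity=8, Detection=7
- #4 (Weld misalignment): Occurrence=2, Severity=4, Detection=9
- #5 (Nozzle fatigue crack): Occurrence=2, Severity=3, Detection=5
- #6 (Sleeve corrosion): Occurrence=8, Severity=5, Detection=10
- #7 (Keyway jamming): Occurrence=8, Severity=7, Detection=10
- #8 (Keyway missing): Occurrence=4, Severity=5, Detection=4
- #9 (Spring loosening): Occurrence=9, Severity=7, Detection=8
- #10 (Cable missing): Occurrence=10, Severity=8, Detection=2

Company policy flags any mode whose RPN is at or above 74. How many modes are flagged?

RPN = Severity × Occurrence × Detection:
  #1: 3 × 4 × 8 = 96
  #2: 5 × 5 × 3 = 75
  #3: 8 × 3 × 7 = 168
  #4: 4 × 2 × 9 = 72
  #5: 3 × 2 × 5 = 30
  #6: 5 × 8 × 10 = 400
  #7: 7 × 8 × 10 = 560
  #8: 5 × 4 × 4 = 80
  #9: 7 × 9 × 8 = 504
  #10: 8 × 10 × 2 = 160
Modes with RPN ≥ 74: #1 (96), #2 (75), #3 (168), #6 (400), #7 (560), #8 (80), #9 (504), #10 (160) → 8.

8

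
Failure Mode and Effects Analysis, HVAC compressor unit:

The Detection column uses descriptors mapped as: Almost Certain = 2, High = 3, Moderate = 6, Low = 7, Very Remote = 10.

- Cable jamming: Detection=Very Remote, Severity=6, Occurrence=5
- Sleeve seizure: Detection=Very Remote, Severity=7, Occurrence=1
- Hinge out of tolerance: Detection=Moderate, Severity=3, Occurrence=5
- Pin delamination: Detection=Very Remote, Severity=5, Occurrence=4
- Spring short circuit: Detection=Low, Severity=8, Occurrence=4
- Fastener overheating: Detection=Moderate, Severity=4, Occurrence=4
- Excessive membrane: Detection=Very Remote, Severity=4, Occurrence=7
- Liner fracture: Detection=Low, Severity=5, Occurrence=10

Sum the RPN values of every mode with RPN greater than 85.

1540

RPN = Severity × Occurrence × Detection:
  Cable jamming: 6 × 5 × 10 = 300
  Sleeve seizure: 7 × 1 × 10 = 70
  Hinge out of tolerance: 3 × 5 × 6 = 90
  Pin delamination: 5 × 4 × 10 = 200
  Spring short circuit: 8 × 4 × 7 = 224
  Fastener overheating: 4 × 4 × 6 = 96
  Excessive membrane: 4 × 7 × 10 = 280
  Liner fracture: 5 × 10 × 7 = 350
RPN > 85: Cable jamming (300), Hinge out of tolerance (90), Pin delamination (200), Spring short circuit (224), Fastener overheating (96), Excessive membrane (280), Liner fracture (350).
Sum: 300 + 90 + 200 + 224 + 96 + 280 + 350 = 1540.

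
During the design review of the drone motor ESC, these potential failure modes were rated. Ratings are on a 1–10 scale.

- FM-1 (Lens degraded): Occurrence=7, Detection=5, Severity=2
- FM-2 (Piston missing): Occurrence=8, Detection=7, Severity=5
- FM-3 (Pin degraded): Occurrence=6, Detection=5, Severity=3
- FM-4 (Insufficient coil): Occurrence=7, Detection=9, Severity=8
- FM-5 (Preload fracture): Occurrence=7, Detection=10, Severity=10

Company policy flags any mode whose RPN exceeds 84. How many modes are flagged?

RPN = Severity × Occurrence × Detection:
  FM-1: 2 × 7 × 5 = 70
  FM-2: 5 × 8 × 7 = 280
  FM-3: 3 × 6 × 5 = 90
  FM-4: 8 × 7 × 9 = 504
  FM-5: 10 × 7 × 10 = 700
Modes with RPN > 84: FM-2 (280), FM-3 (90), FM-4 (504), FM-5 (700) → 4.

4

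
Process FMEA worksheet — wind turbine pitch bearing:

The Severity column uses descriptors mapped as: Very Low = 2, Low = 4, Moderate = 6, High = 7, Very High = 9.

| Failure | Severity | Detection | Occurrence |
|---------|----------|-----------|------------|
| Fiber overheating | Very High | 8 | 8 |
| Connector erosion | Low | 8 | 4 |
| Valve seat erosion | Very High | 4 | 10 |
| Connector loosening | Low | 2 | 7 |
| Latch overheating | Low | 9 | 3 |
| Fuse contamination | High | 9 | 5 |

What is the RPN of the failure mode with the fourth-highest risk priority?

128

RPN = Severity × Occurrence × Detection:
  Fiber overheating: 9 × 8 × 8 = 576
  Connector erosion: 4 × 4 × 8 = 128
  Valve seat erosion: 9 × 10 × 4 = 360
  Connector loosening: 4 × 7 × 2 = 56
  Latch overheating: 4 × 3 × 9 = 108
  Fuse contamination: 7 × 5 × 9 = 315
Sorted descending: 576, 360, 315, 128, 108, 56.
The fourth-highest RPN is 128 (Connector erosion).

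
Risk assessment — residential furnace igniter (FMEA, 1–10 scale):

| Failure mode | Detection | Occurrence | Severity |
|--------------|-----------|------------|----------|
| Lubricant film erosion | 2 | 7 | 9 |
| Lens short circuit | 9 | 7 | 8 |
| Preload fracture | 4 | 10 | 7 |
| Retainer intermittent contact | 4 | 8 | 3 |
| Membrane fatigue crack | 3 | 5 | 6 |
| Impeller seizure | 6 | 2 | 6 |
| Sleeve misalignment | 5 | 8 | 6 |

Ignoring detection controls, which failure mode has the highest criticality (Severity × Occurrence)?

Preload fracture

Criticality = Severity × Occurrence:
  Lubricant film erosion: 9 × 7 = 63
  Lens short circuit: 8 × 7 = 56
  Preload fracture: 7 × 10 = 70
  Retainer intermittent contact: 3 × 8 = 24
  Membrane fatigue crack: 6 × 5 = 30
  Impeller seizure: 6 × 2 = 12
  Sleeve misalignment: 6 × 8 = 48
Highest criticality is 70 → Preload fracture.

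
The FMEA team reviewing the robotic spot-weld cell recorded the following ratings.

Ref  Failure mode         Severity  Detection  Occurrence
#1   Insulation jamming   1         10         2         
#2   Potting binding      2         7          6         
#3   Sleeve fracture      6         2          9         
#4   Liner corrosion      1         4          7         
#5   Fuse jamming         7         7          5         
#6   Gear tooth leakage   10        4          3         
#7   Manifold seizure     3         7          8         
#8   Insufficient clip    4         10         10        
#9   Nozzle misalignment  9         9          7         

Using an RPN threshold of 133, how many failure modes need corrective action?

RPN = Severity × Occurrence × Detection:
  #1: 1 × 2 × 10 = 20
  #2: 2 × 6 × 7 = 84
  #3: 6 × 9 × 2 = 108
  #4: 1 × 7 × 4 = 28
  #5: 7 × 5 × 7 = 245
  #6: 10 × 3 × 4 = 120
  #7: 3 × 8 × 7 = 168
  #8: 4 × 10 × 10 = 400
  #9: 9 × 7 × 9 = 567
Modes with RPN ≥ 133: #5 (245), #7 (168), #8 (400), #9 (567) → 4.

4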